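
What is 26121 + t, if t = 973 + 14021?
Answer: 41115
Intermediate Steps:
t = 14994
26121 + t = 26121 + 14994 = 41115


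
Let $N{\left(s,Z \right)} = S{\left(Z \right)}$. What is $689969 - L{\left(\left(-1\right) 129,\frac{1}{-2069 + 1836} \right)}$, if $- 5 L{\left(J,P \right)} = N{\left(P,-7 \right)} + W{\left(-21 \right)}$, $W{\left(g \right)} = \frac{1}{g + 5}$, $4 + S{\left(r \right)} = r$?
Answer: $\frac{55197343}{80} \approx 6.8997 \cdot 10^{5}$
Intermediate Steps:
$S{\left(r \right)} = -4 + r$
$N{\left(s,Z \right)} = -4 + Z$
$W{\left(g \right)} = \frac{1}{5 + g}$
$L{\left(J,P \right)} = \frac{177}{80}$ ($L{\left(J,P \right)} = - \frac{\left(-4 - 7\right) + \frac{1}{5 - 21}}{5} = - \frac{-11 + \frac{1}{-16}}{5} = - \frac{-11 - \frac{1}{16}}{5} = \left(- \frac{1}{5}\right) \left(- \frac{177}{16}\right) = \frac{177}{80}$)
$689969 - L{\left(\left(-1\right) 129,\frac{1}{-2069 + 1836} \right)} = 689969 - \frac{177}{80} = \frac{55197343}{80}$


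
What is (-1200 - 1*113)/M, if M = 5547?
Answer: -1313/5547 ≈ -0.23670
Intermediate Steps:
(-1200 - 1*113)/M = (-1200 - 1*113)/5547 = (-1200 - 113)*(1/5547) = -1313*1/5547 = -1313/5547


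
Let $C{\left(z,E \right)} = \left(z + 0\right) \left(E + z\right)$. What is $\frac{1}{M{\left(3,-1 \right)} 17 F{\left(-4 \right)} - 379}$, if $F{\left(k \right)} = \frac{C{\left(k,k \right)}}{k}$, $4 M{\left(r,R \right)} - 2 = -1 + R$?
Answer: $- \frac{1}{379} \approx -0.0026385$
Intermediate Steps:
$M{\left(r,R \right)} = \frac{1}{4} + \frac{R}{4}$ ($M{\left(r,R \right)} = \frac{1}{2} + \frac{-1 + R}{4} = \frac{1}{2} + \left(- \frac{1}{4} + \frac{R}{4}\right) = \frac{1}{4} + \frac{R}{4}$)
$C{\left(z,E \right)} = z \left(E + z\right)$
$F{\left(k \right)} = 2 k$ ($F{\left(k \right)} = \frac{k \left(k + k\right)}{k} = \frac{k 2 k}{k} = \frac{2 k^{2}}{k} = 2 k$)
$\frac{1}{M{\left(3,-1 \right)} 17 F{\left(-4 \right)} - 379} = \frac{1}{\left(\frac{1}{4} + \frac{1}{4} \left(-1\right)\right) 17 \cdot 2 \left(-4\right) - 379} = \frac{1}{\left(\frac{1}{4} - \frac{1}{4}\right) 17 \left(-8\right) - 379} = \frac{1}{0 \cdot 17 \left(-8\right) - 379} = \frac{1}{0 \left(-8\right) - 379} = \frac{1}{0 - 379} = \frac{1}{-379} = - \frac{1}{379}$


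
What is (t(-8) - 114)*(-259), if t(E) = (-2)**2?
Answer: 28490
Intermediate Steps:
t(E) = 4
(t(-8) - 114)*(-259) = (4 - 114)*(-259) = -110*(-259) = 28490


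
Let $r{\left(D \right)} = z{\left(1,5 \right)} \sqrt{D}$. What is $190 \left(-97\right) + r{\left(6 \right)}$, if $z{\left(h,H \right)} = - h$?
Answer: $-18430 - \sqrt{6} \approx -18432.0$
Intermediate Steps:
$r{\left(D \right)} = - \sqrt{D}$ ($r{\left(D \right)} = \left(-1\right) 1 \sqrt{D} = - \sqrt{D}$)
$190 \left(-97\right) + r{\left(6 \right)} = 190 \left(-97\right) - \sqrt{6} = -18430 - \sqrt{6}$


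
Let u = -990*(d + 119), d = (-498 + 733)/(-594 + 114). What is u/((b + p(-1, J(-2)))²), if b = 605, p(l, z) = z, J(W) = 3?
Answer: -1877205/5914624 ≈ -0.31738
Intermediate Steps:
d = -47/96 (d = 235/(-480) = 235*(-1/480) = -47/96 ≈ -0.48958)
u = -1877205/16 (u = -990*(-47/96 + 119) = -990*11377/96 = -1877205/16 ≈ -1.1733e+5)
u/((b + p(-1, J(-2)))²) = -1877205/(16*(605 + 3)²) = -1877205/(16*(608²)) = -1877205/16/369664 = -1877205/16*1/369664 = -1877205/5914624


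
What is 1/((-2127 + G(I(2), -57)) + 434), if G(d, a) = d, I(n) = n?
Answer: -1/1691 ≈ -0.00059137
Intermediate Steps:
1/((-2127 + G(I(2), -57)) + 434) = 1/((-2127 + 2) + 434) = 1/(-2125 + 434) = 1/(-1691) = -1/1691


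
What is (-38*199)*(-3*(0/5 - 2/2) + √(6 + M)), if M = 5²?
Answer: -22686 - 7562*√31 ≈ -64789.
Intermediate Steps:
M = 25
(-38*199)*(-3*(0/5 - 2/2) + √(6 + M)) = (-38*199)*(-3*(0/5 - 2/2) + √(6 + 25)) = -7562*(-3*(0*(⅕) - 2*½) + √31) = -7562*(-3*(0 - 1) + √31) = -7562*(-3*(-1) + √31) = -7562*(3 + √31) = -22686 - 7562*√31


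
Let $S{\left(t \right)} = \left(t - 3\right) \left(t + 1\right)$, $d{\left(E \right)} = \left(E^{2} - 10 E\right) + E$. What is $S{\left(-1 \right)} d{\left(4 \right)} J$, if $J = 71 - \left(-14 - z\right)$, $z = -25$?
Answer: $0$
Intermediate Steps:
$d{\left(E \right)} = E^{2} - 9 E$
$S{\left(t \right)} = \left(1 + t\right) \left(-3 + t\right)$ ($S{\left(t \right)} = \left(-3 + t\right) \left(1 + t\right) = \left(1 + t\right) \left(-3 + t\right)$)
$J = 60$ ($J = 71 - \left(-14 - -25\right) = 71 - \left(-14 + 25\right) = 71 - 11 = 60$)
$S{\left(-1 \right)} d{\left(4 \right)} J = \left(-3 + \left(-1\right)^{2} - -2\right) 4 \left(-9 + 4\right) 60 = \left(-3 + 1 + 2\right) 4 \left(-5\right) 60 = 0 \left(-20\right) 60 = 0 \cdot 60 = 0$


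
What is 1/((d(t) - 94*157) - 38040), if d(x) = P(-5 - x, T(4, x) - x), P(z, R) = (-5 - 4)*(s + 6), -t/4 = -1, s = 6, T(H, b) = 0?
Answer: -1/52906 ≈ -1.8901e-5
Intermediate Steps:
t = 4 (t = -4*(-1) = 4)
P(z, R) = -108 (P(z, R) = (-5 - 4)*(6 + 6) = -9*12 = -108)
d(x) = -108
1/((d(t) - 94*157) - 38040) = 1/((-108 - 94*157) - 38040) = 1/((-108 - 14758) - 38040) = 1/(-14866 - 38040) = 1/(-52906) = -1/52906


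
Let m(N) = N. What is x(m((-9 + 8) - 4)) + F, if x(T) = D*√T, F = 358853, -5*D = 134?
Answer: 358853 - 134*I*√5/5 ≈ 3.5885e+5 - 59.927*I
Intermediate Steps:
D = -134/5 (D = -⅕*134 = -134/5 ≈ -26.800)
x(T) = -134*√T/5
x(m((-9 + 8) - 4)) + F = -134*√((-9 + 8) - 4)/5 + 358853 = -134*√(-1 - 4)/5 + 358853 = -134*I*√5/5 + 358853 = 358853 - 134*I*√5/5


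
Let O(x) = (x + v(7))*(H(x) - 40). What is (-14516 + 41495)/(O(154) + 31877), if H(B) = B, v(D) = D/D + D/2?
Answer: 1587/2938 ≈ 0.54016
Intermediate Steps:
v(D) = 1 + D/2 (v(D) = 1 + D*(1/2) = 1 + D/2)
O(x) = (-40 + x)*(9/2 + x) (O(x) = (x + (1 + (1/2)*7))*(x - 40) = (x + (1 + 7/2))*(-40 + x) = (x + 9/2)*(-40 + x) = (9/2 + x)*(-40 + x) = (-40 + x)*(9/2 + x))
(-14516 + 41495)/(O(154) + 31877) = (-14516 + 41495)/((-180 + 154**2 - 71/2*154) + 31877) = 26979/((-180 + 23716 - 5467) + 31877) = 26979/(18069 + 31877) = 26979/49946 = 26979*(1/49946) = 1587/2938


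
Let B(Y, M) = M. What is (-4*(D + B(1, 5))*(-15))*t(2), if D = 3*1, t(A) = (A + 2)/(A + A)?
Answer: 480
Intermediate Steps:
t(A) = (2 + A)/(2*A) (t(A) = (2 + A)/((2*A)) = (2 + A)*(1/(2*A)) = (2 + A)/(2*A))
D = 3
(-4*(D + B(1, 5))*(-15))*t(2) = (-4*(3 + 5)*(-15))*((1/2)*(2 + 2)/2) = (-4*8*(-15))*((1/2)*(1/2)*4) = -32*(-15)*1 = 480*1 = 480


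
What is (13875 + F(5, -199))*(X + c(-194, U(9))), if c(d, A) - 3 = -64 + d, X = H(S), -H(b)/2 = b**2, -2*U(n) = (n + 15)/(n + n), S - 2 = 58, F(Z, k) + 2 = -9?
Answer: -103356120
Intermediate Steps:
F(Z, k) = -11 (F(Z, k) = -2 - 9 = -11)
S = 60 (S = 2 + 58 = 60)
U(n) = -(15 + n)/(4*n) (U(n) = -(n + 15)/(2*(n + n)) = -(15 + n)/(2*(2*n)) = -(15 + n)*1/(2*n)/2 = -(15 + n)/(4*n))
H(b) = -2*b**2
X = -7200 (X = -2*60**2 = -2*3600 = -7200)
c(d, A) = -61 + d (c(d, A) = 3 + (-64 + d) = -61 + d)
(13875 + F(5, -199))*(X + c(-194, U(9))) = (13875 - 11)*(-7200 + (-61 - 194)) = 13864*(-7200 - 255) = 13864*(-7455) = -103356120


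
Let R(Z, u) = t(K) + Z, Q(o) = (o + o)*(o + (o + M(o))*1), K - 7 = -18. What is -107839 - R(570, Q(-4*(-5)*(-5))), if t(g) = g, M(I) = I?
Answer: -108398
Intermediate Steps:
K = -11 (K = 7 - 18 = -11)
Q(o) = 6*o² (Q(o) = (o + o)*(o + (o + o)*1) = (2*o)*(o + (2*o)*1) = (2*o)*(o + 2*o) = (2*o)*(3*o) = 6*o²)
R(Z, u) = -11 + Z
-107839 - R(570, Q(-4*(-5)*(-5))) = -107839 - (-11 + 570) = -107839 - 1*559 = -107839 - 559 = -108398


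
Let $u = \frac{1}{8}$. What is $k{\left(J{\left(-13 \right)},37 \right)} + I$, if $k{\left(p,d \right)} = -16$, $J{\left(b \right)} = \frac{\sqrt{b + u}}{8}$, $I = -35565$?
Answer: $-35581$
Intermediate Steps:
$u = \frac{1}{8} \approx 0.125$
$J{\left(b \right)} = \frac{\sqrt{\frac{1}{8} + b}}{8}$ ($J{\left(b \right)} = \frac{\sqrt{b + \frac{1}{8}}}{8} = \sqrt{\frac{1}{8} + b} \frac{1}{8} = \frac{\sqrt{\frac{1}{8} + b}}{8}$)
$k{\left(J{\left(-13 \right)},37 \right)} + I = -16 - 35565 = -35581$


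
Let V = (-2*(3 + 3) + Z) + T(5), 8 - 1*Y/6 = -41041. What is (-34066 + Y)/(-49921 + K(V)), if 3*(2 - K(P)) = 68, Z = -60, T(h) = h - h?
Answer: -636684/149825 ≈ -4.2495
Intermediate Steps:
T(h) = 0
Y = 246294 (Y = 48 - 6*(-41041) = 48 + 246246 = 246294)
V = -72 (V = (-2*(3 + 3) - 60) + 0 = (-2*6 - 60) + 0 = (-12 - 60) + 0 = -72 + 0 = -72)
K(P) = -62/3 (K(P) = 2 - 1/3*68 = 2 - 68/3 = -62/3)
(-34066 + Y)/(-49921 + K(V)) = (-34066 + 246294)/(-49921 - 62/3) = 212228/(-149825/3) = 212228*(-3/149825) = -636684/149825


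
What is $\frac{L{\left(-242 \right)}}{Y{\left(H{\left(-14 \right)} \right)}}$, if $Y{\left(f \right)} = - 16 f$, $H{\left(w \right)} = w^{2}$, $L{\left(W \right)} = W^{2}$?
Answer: $- \frac{14641}{784} \approx -18.675$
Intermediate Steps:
$\frac{L{\left(-242 \right)}}{Y{\left(H{\left(-14 \right)} \right)}} = \frac{\left(-242\right)^{2}}{\left(-16\right) \left(-14\right)^{2}} = \frac{58564}{\left(-16\right) 196} = \frac{58564}{-3136} = 58564 \left(- \frac{1}{3136}\right) = - \frac{14641}{784}$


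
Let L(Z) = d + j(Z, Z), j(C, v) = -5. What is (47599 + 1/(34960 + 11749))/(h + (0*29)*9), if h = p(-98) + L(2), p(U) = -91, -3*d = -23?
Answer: -6669905076/12377885 ≈ -538.86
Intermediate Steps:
d = 23/3 (d = -⅓*(-23) = 23/3 ≈ 7.6667)
L(Z) = 8/3 (L(Z) = 23/3 - 5 = 8/3)
h = -265/3 (h = -91 + 8/3 = -265/3 ≈ -88.333)
(47599 + 1/(34960 + 11749))/(h + (0*29)*9) = (47599 + 1/(34960 + 11749))/(-265/3 + (0*29)*9) = (47599 + 1/46709)/(-265/3 + 0*9) = (47599 + 1/46709)/(-265/3 + 0) = 2223301692/(46709*(-265/3)) = (2223301692/46709)*(-3/265) = -6669905076/12377885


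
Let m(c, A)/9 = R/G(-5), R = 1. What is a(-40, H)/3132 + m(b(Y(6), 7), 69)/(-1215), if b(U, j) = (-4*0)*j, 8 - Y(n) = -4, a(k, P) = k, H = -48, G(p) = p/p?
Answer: -79/3915 ≈ -0.020179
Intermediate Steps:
G(p) = 1
Y(n) = 12 (Y(n) = 8 - 1*(-4) = 8 + 4 = 12)
b(U, j) = 0 (b(U, j) = 0*j = 0)
m(c, A) = 9 (m(c, A) = 9*(1/1) = 9*(1*1) = 9*1 = 9)
a(-40, H)/3132 + m(b(Y(6), 7), 69)/(-1215) = -40/3132 + 9/(-1215) = -40*1/3132 + 9*(-1/1215) = -10/783 - 1/135 = -79/3915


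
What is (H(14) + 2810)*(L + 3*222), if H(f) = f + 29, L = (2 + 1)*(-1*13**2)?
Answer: 453627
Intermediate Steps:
L = -507 (L = 3*(-1*169) = 3*(-169) = -507)
H(f) = 29 + f
(H(14) + 2810)*(L + 3*222) = ((29 + 14) + 2810)*(-507 + 3*222) = (43 + 2810)*(-507 + 666) = 2853*159 = 453627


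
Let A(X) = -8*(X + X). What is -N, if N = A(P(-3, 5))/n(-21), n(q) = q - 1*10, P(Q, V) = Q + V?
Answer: -32/31 ≈ -1.0323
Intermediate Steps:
A(X) = -16*X
n(q) = -10 + q (n(q) = q - 10 = -10 + q)
N = 32/31 (N = (-16*(-3 + 5))/(-10 - 21) = -16*2/(-31) = -32*(-1/31) = 32/31 ≈ 1.0323)
-N = -1*32/31 = -32/31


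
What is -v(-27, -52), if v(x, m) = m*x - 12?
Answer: -1392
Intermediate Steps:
v(x, m) = -12 + m*x
-v(-27, -52) = -(-12 - 52*(-27)) = -(-12 + 1404) = -1*1392 = -1392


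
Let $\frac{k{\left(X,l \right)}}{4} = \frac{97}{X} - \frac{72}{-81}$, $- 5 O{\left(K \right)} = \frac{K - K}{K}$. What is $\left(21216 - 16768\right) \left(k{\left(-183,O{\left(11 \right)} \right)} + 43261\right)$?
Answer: $\frac{105644790496}{549} \approx 1.9243 \cdot 10^{8}$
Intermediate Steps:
$O{\left(K \right)} = 0$ ($O{\left(K \right)} = - \frac{\left(K - K\right) \frac{1}{K}}{5} = - \frac{0 \frac{1}{K}}{5} = \left(- \frac{1}{5}\right) 0 = 0$)
$k{\left(X,l \right)} = \frac{32}{9} + \frac{388}{X}$ ($k{\left(X,l \right)} = 4 \left(\frac{97}{X} - \frac{72}{-81}\right) = 4 \left(\frac{97}{X} - - \frac{8}{9}\right) = 4 \left(\frac{97}{X} + \frac{8}{9}\right) = 4 \left(\frac{8}{9} + \frac{97}{X}\right) = \frac{32}{9} + \frac{388}{X}$)
$\left(21216 - 16768\right) \left(k{\left(-183,O{\left(11 \right)} \right)} + 43261\right) = \left(21216 - 16768\right) \left(\left(\frac{32}{9} + \frac{388}{-183}\right) + 43261\right) = 4448 \left(\left(\frac{32}{9} + 388 \left(- \frac{1}{183}\right)\right) + 43261\right) = 4448 \left(\left(\frac{32}{9} - \frac{388}{183}\right) + 43261\right) = 4448 \left(\frac{788}{549} + 43261\right) = 4448 \cdot \frac{23751077}{549} = \frac{105644790496}{549}$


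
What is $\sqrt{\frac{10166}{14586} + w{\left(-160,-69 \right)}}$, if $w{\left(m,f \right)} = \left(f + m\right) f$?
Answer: $\frac{4 \sqrt{1075503}}{33} \approx 125.7$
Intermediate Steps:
$w{\left(m,f \right)} = f \left(f + m\right)$
$\sqrt{\frac{10166}{14586} + w{\left(-160,-69 \right)}} = \sqrt{\frac{10166}{14586} - 69 \left(-69 - 160\right)} = \sqrt{10166 \cdot \frac{1}{14586} - -15801} = \sqrt{\frac{23}{33} + 15801} = \sqrt{\frac{521456}{33}} = \frac{4 \sqrt{1075503}}{33}$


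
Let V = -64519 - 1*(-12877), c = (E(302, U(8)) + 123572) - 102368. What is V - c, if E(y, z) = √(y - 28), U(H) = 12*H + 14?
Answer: -72846 - √274 ≈ -72863.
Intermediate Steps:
U(H) = 14 + 12*H
E(y, z) = √(-28 + y)
c = 21204 + √274 (c = (√(-28 + 302) + 123572) - 102368 = (√274 + 123572) - 102368 = (123572 + √274) - 102368 = 21204 + √274 ≈ 21221.)
V = -51642 (V = -64519 + 12877 = -51642)
V - c = -51642 - (21204 + √274) = -51642 + (-21204 - √274) = -72846 - √274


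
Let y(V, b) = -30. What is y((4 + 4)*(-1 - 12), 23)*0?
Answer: 0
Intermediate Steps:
y((4 + 4)*(-1 - 12), 23)*0 = -30*0 = 0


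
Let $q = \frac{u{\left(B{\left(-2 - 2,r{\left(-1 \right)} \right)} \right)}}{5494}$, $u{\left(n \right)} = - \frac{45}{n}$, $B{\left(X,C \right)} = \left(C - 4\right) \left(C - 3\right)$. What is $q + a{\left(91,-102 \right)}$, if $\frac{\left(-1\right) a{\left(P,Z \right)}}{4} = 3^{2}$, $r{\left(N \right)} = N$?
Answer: $- \frac{791145}{21976} \approx -36.0$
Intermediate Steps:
$B{\left(X,C \right)} = \left(-4 + C\right) \left(-3 + C\right)$
$q = - \frac{9}{21976}$ ($q = \frac{\left(-45\right) \frac{1}{12 + \left(-1\right)^{2} - -7}}{5494} = - \frac{45}{12 + 1 + 7} \cdot \frac{1}{5494} = - \frac{45}{20} \cdot \frac{1}{5494} = \left(-45\right) \frac{1}{20} \cdot \frac{1}{5494} = \left(- \frac{9}{4}\right) \frac{1}{5494} = - \frac{9}{21976} \approx -0.00040954$)
$a{\left(P,Z \right)} = -36$ ($a{\left(P,Z \right)} = - 4 \cdot 3^{2} = \left(-4\right) 9 = -36$)
$q + a{\left(91,-102 \right)} = - \frac{9}{21976} - 36 = - \frac{791145}{21976}$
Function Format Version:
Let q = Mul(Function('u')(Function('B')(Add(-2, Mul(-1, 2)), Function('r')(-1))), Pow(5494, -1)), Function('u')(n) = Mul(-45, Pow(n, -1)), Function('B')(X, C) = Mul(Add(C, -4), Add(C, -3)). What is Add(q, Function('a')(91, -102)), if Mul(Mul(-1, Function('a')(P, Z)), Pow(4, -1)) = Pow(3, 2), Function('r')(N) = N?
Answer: Rational(-791145, 21976) ≈ -36.000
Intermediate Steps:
Function('B')(X, C) = Mul(Add(-4, C), Add(-3, C))
q = Rational(-9, 21976) (q = Mul(Mul(-45, Pow(Add(12, Pow(-1, 2), Mul(-7, -1)), -1)), Pow(5494, -1)) = Mul(Mul(-45, Pow(Add(12, 1, 7), -1)), Rational(1, 5494)) = Mul(Mul(-45, Pow(20, -1)), Rational(1, 5494)) = Mul(Mul(-45, Rational(1, 20)), Rational(1, 5494)) = Mul(Rational(-9, 4), Rational(1, 5494)) = Rational(-9, 21976) ≈ -0.00040954)
Function('a')(P, Z) = -36 (Function('a')(P, Z) = Mul(-4, Pow(3, 2)) = Mul(-4, 9) = -36)
Add(q, Function('a')(91, -102)) = Add(Rational(-9, 21976), -36) = Rational(-791145, 21976)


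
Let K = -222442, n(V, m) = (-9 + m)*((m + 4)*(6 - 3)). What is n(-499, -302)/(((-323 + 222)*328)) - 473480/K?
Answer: -11540248397/1842264644 ≈ -6.2642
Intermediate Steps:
n(V, m) = (-9 + m)*(12 + 3*m) (n(V, m) = (-9 + m)*((4 + m)*3) = (-9 + m)*(12 + 3*m))
n(-499, -302)/(((-323 + 222)*328)) - 473480/K = (-108 - 15*(-302) + 3*(-302)²)/(((-323 + 222)*328)) - 473480/(-222442) = (-108 + 4530 + 3*91204)/((-101*328)) - 473480*(-1/222442) = (-108 + 4530 + 273612)/(-33128) + 236740/111221 = 278034*(-1/33128) + 236740/111221 = -139017/16564 + 236740/111221 = -11540248397/1842264644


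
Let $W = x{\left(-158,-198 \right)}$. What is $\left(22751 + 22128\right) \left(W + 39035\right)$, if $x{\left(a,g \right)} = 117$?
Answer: $1757102608$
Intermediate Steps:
$W = 117$
$\left(22751 + 22128\right) \left(W + 39035\right) = \left(22751 + 22128\right) \left(117 + 39035\right) = 44879 \cdot 39152 = 1757102608$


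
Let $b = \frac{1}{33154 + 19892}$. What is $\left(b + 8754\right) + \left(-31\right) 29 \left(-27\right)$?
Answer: $\frac{1751950243}{53046} \approx 33027.0$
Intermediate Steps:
$b = \frac{1}{53046} \approx 1.8852 \cdot 10^{-5}$
$\left(b + 8754\right) + \left(-31\right) 29 \left(-27\right) = \left(\frac{1}{53046} + 8754\right) + \left(-31\right) 29 \left(-27\right) = \frac{464364685}{53046} - -24273 = \frac{464364685}{53046} + 24273 = \frac{1751950243}{53046}$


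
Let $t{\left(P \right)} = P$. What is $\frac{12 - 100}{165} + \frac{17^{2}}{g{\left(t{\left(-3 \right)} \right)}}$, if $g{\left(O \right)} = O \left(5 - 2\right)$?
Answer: $- \frac{1469}{45} \approx -32.644$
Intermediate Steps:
$g{\left(O \right)} = 3 O$ ($g{\left(O \right)} = O 3 = 3 O$)
$\frac{12 - 100}{165} + \frac{17^{2}}{g{\left(t{\left(-3 \right)} \right)}} = \frac{12 - 100}{165} + \frac{17^{2}}{3 \left(-3\right)} = \left(12 - 100\right) \frac{1}{165} + \frac{289}{-9} = \left(-88\right) \frac{1}{165} + 289 \left(- \frac{1}{9}\right) = - \frac{8}{15} - \frac{289}{9} = - \frac{1469}{45}$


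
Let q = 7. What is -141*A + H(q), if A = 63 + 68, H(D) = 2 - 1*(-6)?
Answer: -18463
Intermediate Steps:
H(D) = 8 (H(D) = 2 + 6 = 8)
A = 131
-141*A + H(q) = -141*131 + 8 = -18471 + 8 = -18463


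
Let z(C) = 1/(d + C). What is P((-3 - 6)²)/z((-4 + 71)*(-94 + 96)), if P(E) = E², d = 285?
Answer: 2749059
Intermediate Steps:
z(C) = 1/(285 + C)
P((-3 - 6)²)/z((-4 + 71)*(-94 + 96)) = ((-3 - 6)²)²/(1/(285 + (-4 + 71)*(-94 + 96))) = ((-9)²)²/(1/(285 + 67*2)) = 81²/(1/(285 + 134)) = 6561/(1/419) = 6561*419 = 2749059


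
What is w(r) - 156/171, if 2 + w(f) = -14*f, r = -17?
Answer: 13400/57 ≈ 235.09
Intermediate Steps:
w(f) = -2 - 14*f
w(r) - 156/171 = (-2 - 14*(-17)) - 156/171 = (-2 + 238) - 156/171 = 236 - 1*52/57 = 236 - 52/57 = 13400/57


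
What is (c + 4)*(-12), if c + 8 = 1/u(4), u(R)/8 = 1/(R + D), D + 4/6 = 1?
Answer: 83/2 ≈ 41.500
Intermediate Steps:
D = ⅓ (D = -⅔ + 1 = ⅓ ≈ 0.33333)
u(R) = 8/(⅓ + R) (u(R) = 8/(R + ⅓) = 8/(⅓ + R))
c = -179/24 (c = -8 + 1/(24/(1 + 3*4)) = -8 + 1/(24/(1 + 12)) = -8 + 1/(24/13) = -8 + 13/24 = -179/24 ≈ -7.4583)
(c + 4)*(-12) = (-179/24 + 4)*(-12) = -83/24*(-12) = 83/2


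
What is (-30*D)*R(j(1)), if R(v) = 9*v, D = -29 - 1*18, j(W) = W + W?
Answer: 25380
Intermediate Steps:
j(W) = 2*W
D = -47 (D = -29 - 18 = -47)
(-30*D)*R(j(1)) = (-30*(-47))*(9*(2*1)) = 1410*(9*2) = 1410*18 = 25380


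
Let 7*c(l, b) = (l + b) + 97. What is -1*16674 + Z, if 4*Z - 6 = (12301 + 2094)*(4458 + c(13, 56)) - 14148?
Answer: 225517037/14 ≈ 1.6108e+7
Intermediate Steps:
c(l, b) = 97/7 + b/7 + l/7 (c(l, b) = ((l + b) + 97)/7 = ((b + l) + 97)/7 = (97 + b + l)/7 = 97/7 + b/7 + l/7)
Z = 225750473/14 (Z = 3/2 + ((12301 + 2094)*(4458 + (97/7 + (⅐)*56 + (⅐)*13)) - 14148)/4 = 3/2 + (14395*(4458 + (97/7 + 8 + 13/7)) - 14148)/4 = 3/2 + (14395*(4458 + 166/7) - 14148)/4 = 3/2 + (14395*(31372/7) - 14148)/4 = 3/2 + (451599940/7 - 14148)/4 = 3/2 + (¼)*(451500904/7) = 3/2 + 112875226/7 = 225750473/14 ≈ 1.6125e+7)
-1*16674 + Z = -1*16674 + 225750473/14 = -16674 + 225750473/14 = 225517037/14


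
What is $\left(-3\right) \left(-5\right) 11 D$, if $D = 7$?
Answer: $1155$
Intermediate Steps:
$\left(-3\right) \left(-5\right) 11 D = \left(-3\right) \left(-5\right) 11 \cdot 7 = 15 \cdot 11 \cdot 7 = 165 \cdot 7 = 1155$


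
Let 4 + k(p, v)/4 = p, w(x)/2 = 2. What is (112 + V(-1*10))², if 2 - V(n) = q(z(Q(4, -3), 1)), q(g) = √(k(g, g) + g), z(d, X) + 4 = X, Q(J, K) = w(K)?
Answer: (114 - I*√31)² ≈ 12965.0 - 1269.5*I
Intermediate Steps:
w(x) = 4 (w(x) = 2*2 = 4)
Q(J, K) = 4
k(p, v) = -16 + 4*p
z(d, X) = -4 + X
q(g) = √(-16 + 5*g) (q(g) = √((-16 + 4*g) + g) = √(-16 + 5*g))
V(n) = 2 - I*√31 (V(n) = 2 - √(-16 + 5*(-4 + 1)) = 2 - √(-16 + 5*(-3)) = 2 - √(-16 - 15) = 2 - √(-31) = 2 - I*√31)
(112 + V(-1*10))² = (112 + (2 - I*√31))² = (114 - I*√31)²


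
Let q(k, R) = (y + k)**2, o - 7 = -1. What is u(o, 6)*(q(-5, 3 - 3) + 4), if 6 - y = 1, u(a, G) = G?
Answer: 24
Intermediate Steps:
o = 6 (o = 7 - 1 = 6)
y = 5 (y = 6 - 1*1 = 6 - 1 = 5)
q(k, R) = (5 + k)**2
u(o, 6)*(q(-5, 3 - 3) + 4) = 6*((5 - 5)**2 + 4) = 6*(0**2 + 4) = 6*(0 + 4) = 6*4 = 24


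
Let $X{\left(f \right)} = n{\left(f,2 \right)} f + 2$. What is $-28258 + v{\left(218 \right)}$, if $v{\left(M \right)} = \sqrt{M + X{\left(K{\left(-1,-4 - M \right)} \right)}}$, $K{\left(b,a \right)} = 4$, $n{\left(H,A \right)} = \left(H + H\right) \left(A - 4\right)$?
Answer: $-28258 + 2 \sqrt{39} \approx -28246.0$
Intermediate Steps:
$n{\left(H,A \right)} = 2 H \left(-4 + A\right)$
$X{\left(f \right)} = 2 - 4 f^{2}$ ($X{\left(f \right)} = 2 f \left(-4 + 2\right) f + 2 = 2 f \left(-2\right) f + 2 = - 4 f f + 2 = - 4 f^{2} + 2 = 2 - 4 f^{2}$)
$v{\left(M \right)} = \sqrt{-62 + M}$ ($v{\left(M \right)} = \sqrt{M + \left(2 - 4 \cdot 4^{2}\right)} = \sqrt{M + \left(2 - 64\right)} = \sqrt{M - 62} = \sqrt{-62 + M}$)
$-28258 + v{\left(218 \right)} = -28258 + \sqrt{-62 + 218} = -28258 + \sqrt{156} = -28258 + 2 \sqrt{39}$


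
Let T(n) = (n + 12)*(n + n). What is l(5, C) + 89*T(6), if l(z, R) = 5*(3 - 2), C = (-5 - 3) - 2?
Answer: 19229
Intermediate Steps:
T(n) = 2*n*(12 + n) (T(n) = (12 + n)*(2*n) = 2*n*(12 + n))
C = -10 (C = -8 - 2 = -10)
l(z, R) = 5 (l(z, R) = 5*1 = 5)
l(5, C) + 89*T(6) = 5 + 89*(2*6*(12 + 6)) = 5 + 89*(2*6*18) = 5 + 89*216 = 5 + 19224 = 19229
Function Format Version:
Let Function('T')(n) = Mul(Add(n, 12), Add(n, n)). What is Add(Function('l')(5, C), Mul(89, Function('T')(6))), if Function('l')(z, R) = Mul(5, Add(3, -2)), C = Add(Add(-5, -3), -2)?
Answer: 19229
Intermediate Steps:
Function('T')(n) = Mul(2, n, Add(12, n)) (Function('T')(n) = Mul(Add(12, n), Mul(2, n)) = Mul(2, n, Add(12, n)))
C = -10 (C = Add(-8, -2) = -10)
Function('l')(z, R) = 5 (Function('l')(z, R) = Mul(5, 1) = 5)
Add(Function('l')(5, C), Mul(89, Function('T')(6))) = Add(5, Mul(89, Mul(2, 6, Add(12, 6)))) = Add(5, Mul(89, Mul(2, 6, 18))) = Add(5, Mul(89, 216)) = Add(5, 19224) = 19229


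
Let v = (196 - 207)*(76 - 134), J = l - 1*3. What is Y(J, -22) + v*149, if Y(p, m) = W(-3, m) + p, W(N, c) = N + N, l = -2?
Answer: 95051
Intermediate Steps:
J = -5 (J = -2 - 1*3 = -2 - 3 = -5)
W(N, c) = 2*N
v = 638 (v = -11*(-58) = 638)
Y(p, m) = -6 + p (Y(p, m) = 2*(-3) + p = -6 + p)
Y(J, -22) + v*149 = (-6 - 5) + 638*149 = -11 + 95062 = 95051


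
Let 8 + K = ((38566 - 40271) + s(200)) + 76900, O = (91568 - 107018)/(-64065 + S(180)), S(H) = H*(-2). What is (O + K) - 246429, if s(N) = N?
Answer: -146924872/859 ≈ -1.7104e+5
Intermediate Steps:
S(H) = -2*H
O = 206/859 (O = (91568 - 107018)/(-64065 - 2*180) = -15450/(-64065 - 360) = -15450/(-64425) = -15450*(-1/64425) = 206/859 ≈ 0.23981)
K = 75387 (K = -8 + (((38566 - 40271) + 200) + 76900) = -8 + ((-1705 + 200) + 76900) = -8 + (-1505 + 76900) = -8 + 75395 = 75387)
(O + K) - 246429 = (206/859 + 75387) - 246429 = 64757639/859 - 246429 = -146924872/859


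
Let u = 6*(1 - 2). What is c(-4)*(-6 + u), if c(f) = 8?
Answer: -96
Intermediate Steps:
u = -6 (u = 6*(-1) = -6)
c(-4)*(-6 + u) = 8*(-6 - 6) = 8*(-12) = -96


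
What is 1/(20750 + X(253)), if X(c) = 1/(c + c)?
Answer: 506/10499501 ≈ 4.8193e-5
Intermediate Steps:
X(c) = 1/(2*c)
1/(20750 + X(253)) = 1/(20750 + (1/2)/253) = 1/(20750 + (1/2)*(1/253)) = 1/(20750 + 1/506) = 1/(10499501/506) = 506/10499501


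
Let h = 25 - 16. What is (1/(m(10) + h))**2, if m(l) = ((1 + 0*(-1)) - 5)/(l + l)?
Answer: 25/1936 ≈ 0.012913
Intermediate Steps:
h = 9
m(l) = -2/l (m(l) = ((1 + 0) - 5)/((2*l)) = (1 - 5)*(1/(2*l)) = -2/l)
(1/(m(10) + h))**2 = (1/(-2/10 + 9))**2 = (1/(-2*1/10 + 9))**2 = (1/(-1/5 + 9))**2 = (1/(44/5))**2 = (5/44)**2 = 25/1936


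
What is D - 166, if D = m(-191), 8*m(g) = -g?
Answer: -1137/8 ≈ -142.13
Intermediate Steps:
m(g) = -g/8 (m(g) = (-g)/8 = -g/8)
D = 191/8 (D = -⅛*(-191) = 191/8 ≈ 23.875)
D - 166 = 191/8 - 166 = -1137/8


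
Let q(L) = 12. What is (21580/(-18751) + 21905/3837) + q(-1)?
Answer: 1191309239/71947587 ≈ 16.558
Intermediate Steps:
(21580/(-18751) + 21905/3837) + q(-1) = (21580/(-18751) + 21905/3837) + 12 = (21580*(-1/18751) + 21905*(1/3837)) + 12 = (-21580/18751 + 21905/3837) + 12 = 327938195/71947587 + 12 = 1191309239/71947587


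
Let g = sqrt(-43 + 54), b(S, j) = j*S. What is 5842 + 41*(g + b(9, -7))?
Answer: 3259 + 41*sqrt(11) ≈ 3395.0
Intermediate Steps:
b(S, j) = S*j
g = sqrt(11) ≈ 3.3166
5842 + 41*(g + b(9, -7)) = 5842 + 41*(sqrt(11) + 9*(-7)) = 5842 + 41*(sqrt(11) - 63) = 5842 + 41*(-63 + sqrt(11)) = 5842 + (-2583 + 41*sqrt(11)) = 3259 + 41*sqrt(11)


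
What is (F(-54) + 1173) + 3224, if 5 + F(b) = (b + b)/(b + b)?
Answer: 4393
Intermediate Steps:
F(b) = -4 (F(b) = -5 + (b + b)/(b + b) = -5 + (2*b)/((2*b)) = -5 + (2*b)*(1/(2*b)) = -5 + 1 = -4)
(F(-54) + 1173) + 3224 = (-4 + 1173) + 3224 = 1169 + 3224 = 4393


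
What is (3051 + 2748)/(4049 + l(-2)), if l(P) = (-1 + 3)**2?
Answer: 1933/1351 ≈ 1.4308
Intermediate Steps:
l(P) = 4 (l(P) = 2**2 = 4)
(3051 + 2748)/(4049 + l(-2)) = (3051 + 2748)/(4049 + 4) = 5799/4053 = 5799*(1/4053) = 1933/1351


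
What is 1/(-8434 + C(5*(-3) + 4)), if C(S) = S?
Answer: -1/8445 ≈ -0.00011841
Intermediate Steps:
1/(-8434 + C(5*(-3) + 4)) = 1/(-8434 + (5*(-3) + 4)) = 1/(-8434 + (-15 + 4)) = 1/(-8434 - 11) = 1/(-8445) = -1/8445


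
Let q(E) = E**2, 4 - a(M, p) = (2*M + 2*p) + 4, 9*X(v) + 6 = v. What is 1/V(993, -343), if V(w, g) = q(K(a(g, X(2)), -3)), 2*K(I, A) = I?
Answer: 81/9554281 ≈ 8.4779e-6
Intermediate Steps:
X(v) = -2/3 + v/9
a(M, p) = -2*M - 2*p (a(M, p) = 4 - ((2*M + 2*p) + 4) = 4 - (4 + 2*M + 2*p) = 4 + (-4 - 2*M - 2*p) = -2*M - 2*p)
K(I, A) = I/2
V(w, g) = (4/9 - g)**2 (V(w, g) = ((-2*g - 2*(-2/3 + (1/9)*2))/2)**2 = ((-2*g - 2*(-2/3 + 2/9))/2)**2 = ((-2*g - 2*(-4/9))/2)**2 = ((-2*g + 8/9)/2)**2 = ((8/9 - 2*g)/2)**2 = (4/9 - g)**2)
1/V(993, -343) = 1/((-4 + 9*(-343))**2/81) = 1/((-4 - 3087)**2/81) = 1/((1/81)*(-3091)**2) = 1/((1/81)*9554281) = 1/(9554281/81) = 81/9554281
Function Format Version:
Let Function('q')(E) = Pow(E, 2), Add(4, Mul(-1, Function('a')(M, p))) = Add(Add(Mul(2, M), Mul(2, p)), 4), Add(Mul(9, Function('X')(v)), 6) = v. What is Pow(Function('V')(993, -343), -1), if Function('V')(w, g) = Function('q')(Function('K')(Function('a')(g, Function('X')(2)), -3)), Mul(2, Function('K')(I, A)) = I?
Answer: Rational(81, 9554281) ≈ 8.4779e-6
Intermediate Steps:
Function('X')(v) = Add(Rational(-2, 3), Mul(Rational(1, 9), v))
Function('a')(M, p) = Add(Mul(-2, M), Mul(-2, p)) (Function('a')(M, p) = Add(4, Mul(-1, Add(Add(Mul(2, M), Mul(2, p)), 4))) = Add(4, Mul(-1, Add(4, Mul(2, M), Mul(2, p)))) = Add(4, Add(-4, Mul(-2, M), Mul(-2, p))) = Add(Mul(-2, M), Mul(-2, p)))
Function('K')(I, A) = Mul(Rational(1, 2), I)
Function('V')(w, g) = Pow(Add(Rational(4, 9), Mul(-1, g)), 2) (Function('V')(w, g) = Pow(Mul(Rational(1, 2), Add(Mul(-2, g), Mul(-2, Add(Rational(-2, 3), Mul(Rational(1, 9), 2))))), 2) = Pow(Mul(Rational(1, 2), Add(Mul(-2, g), Mul(-2, Add(Rational(-2, 3), Rational(2, 9))))), 2) = Pow(Mul(Rational(1, 2), Add(Mul(-2, g), Mul(-2, Rational(-4, 9)))), 2) = Pow(Mul(Rational(1, 2), Add(Mul(-2, g), Rational(8, 9))), 2) = Pow(Mul(Rational(1, 2), Add(Rational(8, 9), Mul(-2, g))), 2) = Pow(Add(Rational(4, 9), Mul(-1, g)), 2))
Pow(Function('V')(993, -343), -1) = Pow(Mul(Rational(1, 81), Pow(Add(-4, Mul(9, -343)), 2)), -1) = Pow(Mul(Rational(1, 81), Pow(Add(-4, -3087), 2)), -1) = Pow(Mul(Rational(1, 81), Pow(-3091, 2)), -1) = Pow(Mul(Rational(1, 81), 9554281), -1) = Pow(Rational(9554281, 81), -1) = Rational(81, 9554281)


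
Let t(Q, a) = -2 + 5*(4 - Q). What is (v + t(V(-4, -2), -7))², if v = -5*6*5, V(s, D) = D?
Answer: 14884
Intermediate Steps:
t(Q, a) = 18 - 5*Q (t(Q, a) = -2 + (20 - 5*Q) = 18 - 5*Q)
v = -150 (v = -30*5 = -150)
(v + t(V(-4, -2), -7))² = (-150 + (18 - 5*(-2)))² = (-150 + (18 + 10))² = (-150 + 28)² = (-122)² = 14884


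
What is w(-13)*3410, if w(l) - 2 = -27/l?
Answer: 180730/13 ≈ 13902.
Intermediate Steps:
w(l) = 2 - 27/l
w(-13)*3410 = (2 - 27/(-13))*3410 = (2 - 27*(-1/13))*3410 = (2 + 27/13)*3410 = (53/13)*3410 = 180730/13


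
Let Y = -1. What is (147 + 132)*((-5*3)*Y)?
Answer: 4185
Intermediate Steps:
(147 + 132)*((-5*3)*Y) = (147 + 132)*(-5*3*(-1)) = 279*(-15*(-1)) = 279*15 = 4185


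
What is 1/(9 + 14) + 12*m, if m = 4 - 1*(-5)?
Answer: 2485/23 ≈ 108.04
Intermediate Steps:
m = 9 (m = 4 + 5 = 9)
1/(9 + 14) + 12*m = 1/(9 + 14) + 12*9 = 1/23 + 108 = 2485/23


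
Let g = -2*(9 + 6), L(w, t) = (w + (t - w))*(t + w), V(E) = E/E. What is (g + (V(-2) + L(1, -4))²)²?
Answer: 19321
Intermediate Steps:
V(E) = 1
L(w, t) = t*(t + w)
g = -30 (g = -2*15 = -30)
(g + (V(-2) + L(1, -4))²)² = (-30 + (1 - 4*(-4 + 1))²)² = (-30 + (1 - 4*(-3))²)² = (-30 + (1 + 12)²)² = (-30 + 13²)² = (-30 + 169)² = 139² = 19321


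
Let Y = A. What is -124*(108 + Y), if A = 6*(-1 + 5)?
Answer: -16368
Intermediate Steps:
A = 24 (A = 6*4 = 24)
Y = 24
-124*(108 + Y) = -124*(108 + 24) = -124*132 = -16368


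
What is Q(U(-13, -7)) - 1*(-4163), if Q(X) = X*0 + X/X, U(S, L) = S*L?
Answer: 4164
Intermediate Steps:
U(S, L) = L*S
Q(X) = 1 (Q(X) = 0 + 1 = 1)
Q(U(-13, -7)) - 1*(-4163) = 1 - 1*(-4163) = 1 + 4163 = 4164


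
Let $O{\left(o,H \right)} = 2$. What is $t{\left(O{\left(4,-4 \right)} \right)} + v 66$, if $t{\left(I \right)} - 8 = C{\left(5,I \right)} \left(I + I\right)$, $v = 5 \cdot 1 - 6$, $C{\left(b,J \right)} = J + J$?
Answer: $-42$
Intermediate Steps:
$C{\left(b,J \right)} = 2 J$
$v = -1$ ($v = 5 - 6 = -1$)
$t{\left(I \right)} = 8 + 4 I^{2}$ ($t{\left(I \right)} = 8 + 2 I \left(I + I\right) = 8 + 2 I 2 I = 8 + 4 I^{2}$)
$t{\left(O{\left(4,-4 \right)} \right)} + v 66 = \left(8 + 4 \cdot 2^{2}\right) - 66 = \left(8 + 4 \cdot 4\right) - 66 = \left(8 + 16\right) - 66 = 24 - 66 = -42$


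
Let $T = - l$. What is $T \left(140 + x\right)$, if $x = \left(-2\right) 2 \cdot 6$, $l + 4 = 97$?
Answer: $-10788$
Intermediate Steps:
$l = 93$ ($l = -4 + 97 = 93$)
$T = -93$ ($T = \left(-1\right) 93 = -93$)
$x = -24$ ($x = \left(-4\right) 6 = -24$)
$T \left(140 + x\right) = - 93 \left(140 - 24\right) = \left(-93\right) 116 = -10788$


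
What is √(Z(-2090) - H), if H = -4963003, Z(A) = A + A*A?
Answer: 27*√12797 ≈ 3054.3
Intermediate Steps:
Z(A) = A + A²
√(Z(-2090) - H) = √(-2090*(1 - 2090) - 1*(-4963003)) = √(-2090*(-2089) + 4963003) = √(4366010 + 4963003) = √9329013 = 27*√12797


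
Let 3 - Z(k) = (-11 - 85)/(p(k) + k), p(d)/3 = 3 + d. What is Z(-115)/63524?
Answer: 1257/28649324 ≈ 4.3875e-5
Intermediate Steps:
p(d) = 9 + 3*d (p(d) = 3*(3 + d) = 9 + 3*d)
Z(k) = 3 + 96/(9 + 4*k) (Z(k) = 3 - (-11 - 85)/((9 + 3*k) + k) = 3 - (-96)/(9 + 4*k) = 3 + 96/(9 + 4*k))
Z(-115)/63524 = (3*(41 + 4*(-115))/(9 + 4*(-115)))/63524 = (3*(41 - 460)/(9 - 460))*(1/63524) = (3*(-419)/(-451))*(1/63524) = (3*(-1/451)*(-419))*(1/63524) = (1257/451)*(1/63524) = 1257/28649324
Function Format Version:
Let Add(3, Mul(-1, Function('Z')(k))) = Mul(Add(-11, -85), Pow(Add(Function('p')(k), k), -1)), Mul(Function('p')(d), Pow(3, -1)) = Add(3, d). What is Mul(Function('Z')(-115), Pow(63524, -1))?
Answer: Rational(1257, 28649324) ≈ 4.3875e-5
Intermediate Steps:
Function('p')(d) = Add(9, Mul(3, d)) (Function('p')(d) = Mul(3, Add(3, d)) = Add(9, Mul(3, d)))
Function('Z')(k) = Add(3, Mul(96, Pow(Add(9, Mul(4, k)), -1))) (Function('Z')(k) = Add(3, Mul(-1, Mul(Add(-11, -85), Pow(Add(Add(9, Mul(3, k)), k), -1)))) = Add(3, Mul(-1, Mul(-96, Pow(Add(9, Mul(4, k)), -1)))) = Add(3, Mul(96, Pow(Add(9, Mul(4, k)), -1))))
Mul(Function('Z')(-115), Pow(63524, -1)) = Mul(Mul(3, Pow(Add(9, Mul(4, -115)), -1), Add(41, Mul(4, -115))), Pow(63524, -1)) = Mul(Mul(3, Pow(Add(9, -460), -1), Add(41, -460)), Rational(1, 63524)) = Mul(Mul(3, Pow(-451, -1), -419), Rational(1, 63524)) = Mul(Mul(3, Rational(-1, 451), -419), Rational(1, 63524)) = Mul(Rational(1257, 451), Rational(1, 63524)) = Rational(1257, 28649324)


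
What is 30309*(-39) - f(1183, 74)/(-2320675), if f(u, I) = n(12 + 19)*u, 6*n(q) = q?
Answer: -2351276741411/1989150 ≈ -1.1821e+6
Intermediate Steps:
n(q) = q/6
f(u, I) = 31*u/6 (f(u, I) = ((12 + 19)/6)*u = ((⅙)*31)*u = 31*u/6)
30309*(-39) - f(1183, 74)/(-2320675) = 30309*(-39) - (31/6)*1183/(-2320675) = -1182051 - 36673*(-1)/(6*2320675) = -1182051 - 1*(-5239/1989150) = -1182051 + 5239/1989150 = -2351276741411/1989150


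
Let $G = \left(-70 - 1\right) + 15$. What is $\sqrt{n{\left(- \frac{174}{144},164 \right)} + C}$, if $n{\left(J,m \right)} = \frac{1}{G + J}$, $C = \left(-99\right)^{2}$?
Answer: $\frac{\sqrt{18476116377}}{1373} \approx 99.0$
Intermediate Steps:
$G = -56$ ($G = -71 + 15 = -56$)
$C = 9801$
$n{\left(J,m \right)} = \frac{1}{-56 + J}$
$\sqrt{n{\left(- \frac{174}{144},164 \right)} + C} = \sqrt{\frac{1}{-56 - \frac{174}{144}} + 9801} = \sqrt{\frac{1}{-56 - \frac{29}{24}} + 9801} = \sqrt{\frac{1}{- \frac{1373}{24}} + 9801} = \sqrt{- \frac{24}{1373} + 9801} = \sqrt{\frac{13456749}{1373}} = \frac{\sqrt{18476116377}}{1373}$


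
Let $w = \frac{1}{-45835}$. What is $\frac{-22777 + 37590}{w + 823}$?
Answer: $\frac{678953855}{37722204} \approx 17.999$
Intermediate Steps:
$w = - \frac{1}{45835} \approx -2.1817 \cdot 10^{-5}$
$\frac{-22777 + 37590}{w + 823} = \frac{-22777 + 37590}{- \frac{1}{45835} + 823} = \frac{14813}{\frac{37722204}{45835}} = 14813 \cdot \frac{45835}{37722204} = \frac{678953855}{37722204}$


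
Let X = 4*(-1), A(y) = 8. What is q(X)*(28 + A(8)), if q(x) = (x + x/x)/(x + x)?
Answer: 27/2 ≈ 13.500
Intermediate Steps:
X = -4
q(x) = (1 + x)/(2*x) (q(x) = (x + 1)/((2*x)) = (1 + x)*(1/(2*x)) = (1 + x)/(2*x))
q(X)*(28 + A(8)) = ((½)*(1 - 4)/(-4))*(28 + 8) = ((½)*(-¼)*(-3))*36 = (3/8)*36 = 27/2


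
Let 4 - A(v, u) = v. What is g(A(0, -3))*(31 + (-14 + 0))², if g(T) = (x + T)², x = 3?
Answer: 14161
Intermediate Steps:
A(v, u) = 4 - v
g(T) = (3 + T)²
g(A(0, -3))*(31 + (-14 + 0))² = (3 + (4 - 1*0))²*(31 + (-14 + 0))² = (3 + (4 + 0))²*(31 - 14)² = (3 + 4)²*17² = 7²*289 = 49*289 = 14161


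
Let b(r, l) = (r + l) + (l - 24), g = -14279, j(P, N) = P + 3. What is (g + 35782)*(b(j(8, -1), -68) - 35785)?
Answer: -772688802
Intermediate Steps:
j(P, N) = 3 + P
b(r, l) = -24 + r + 2*l (b(r, l) = (l + r) + (-24 + l) = -24 + r + 2*l)
(g + 35782)*(b(j(8, -1), -68) - 35785) = (-14279 + 35782)*((-24 + (3 + 8) + 2*(-68)) - 35785) = 21503*((-24 + 11 - 136) - 35785) = 21503*(-149 - 35785) = 21503*(-35934) = -772688802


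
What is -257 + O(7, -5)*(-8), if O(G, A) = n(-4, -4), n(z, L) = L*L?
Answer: -385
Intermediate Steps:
n(z, L) = L²
O(G, A) = 16 (O(G, A) = (-4)² = 16)
-257 + O(7, -5)*(-8) = -257 + 16*(-8) = -257 - 128 = -385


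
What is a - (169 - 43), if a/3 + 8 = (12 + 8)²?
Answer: 1050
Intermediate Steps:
a = 1176 (a = -24 + 3*(12 + 8)² = -24 + 3*20² = -24 + 3*400 = -24 + 1200 = 1176)
a - (169 - 43) = 1176 - (169 - 43) = 1176 - 1*126 = 1176 - 126 = 1050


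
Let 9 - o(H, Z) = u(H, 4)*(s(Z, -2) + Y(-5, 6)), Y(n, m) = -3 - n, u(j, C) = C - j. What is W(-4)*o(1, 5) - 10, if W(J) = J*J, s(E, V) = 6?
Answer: -250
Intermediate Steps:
W(J) = J²
o(H, Z) = -23 + 8*H (o(H, Z) = 9 - (4 - H)*(6 + (-3 - 1*(-5))) = 9 - (4 - H)*(6 + (-3 + 5)) = 9 - (4 - H)*(6 + 2) = 9 - (4 - H)*8 = 9 - (32 - 8*H) = 9 + (-32 + 8*H) = -23 + 8*H)
W(-4)*o(1, 5) - 10 = (-4)²*(-23 + 8*1) - 10 = 16*(-23 + 8) - 10 = 16*(-15) - 10 = -240 - 10 = -250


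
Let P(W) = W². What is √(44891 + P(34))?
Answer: √46047 ≈ 214.59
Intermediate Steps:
√(44891 + P(34)) = √(44891 + 34²) = √(44891 + 1156) = √46047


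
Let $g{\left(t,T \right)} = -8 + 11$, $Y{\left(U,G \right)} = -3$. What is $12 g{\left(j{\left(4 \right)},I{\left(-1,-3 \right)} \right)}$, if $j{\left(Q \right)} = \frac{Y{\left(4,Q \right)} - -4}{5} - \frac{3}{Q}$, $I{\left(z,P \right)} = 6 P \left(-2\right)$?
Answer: $36$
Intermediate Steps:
$I{\left(z,P \right)} = - 12 P$
$j{\left(Q \right)} = \frac{1}{5} - \frac{3}{Q}$ ($j{\left(Q \right)} = \frac{-3 - -4}{5} - \frac{3}{Q} = \left(-3 + 4\right) \frac{1}{5} - \frac{3}{Q} = 1 \cdot \frac{1}{5} - \frac{3}{Q} = \frac{1}{5} - \frac{3}{Q}$)
$g{\left(t,T \right)} = 3$
$12 g{\left(j{\left(4 \right)},I{\left(-1,-3 \right)} \right)} = 12 \cdot 3 = 36$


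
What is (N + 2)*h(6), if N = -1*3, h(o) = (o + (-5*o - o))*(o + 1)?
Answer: 210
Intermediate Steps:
h(o) = -5*o*(1 + o) (h(o) = (o - 6*o)*(1 + o) = (-5*o)*(1 + o) = -5*o*(1 + o))
N = -3
(N + 2)*h(6) = (-3 + 2)*(-5*6*(1 + 6)) = -(-5)*6*7 = -1*(-210) = 210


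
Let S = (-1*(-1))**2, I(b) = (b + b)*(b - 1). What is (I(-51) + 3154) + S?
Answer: 8459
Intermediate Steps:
I(b) = 2*b*(-1 + b) (I(b) = (2*b)*(-1 + b) = 2*b*(-1 + b))
S = 1 (S = 1**2 = 1)
(I(-51) + 3154) + S = (2*(-51)*(-1 - 51) + 3154) + 1 = (2*(-51)*(-52) + 3154) + 1 = (5304 + 3154) + 1 = 8458 + 1 = 8459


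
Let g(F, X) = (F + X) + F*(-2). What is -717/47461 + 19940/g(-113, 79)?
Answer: 236558669/2278128 ≈ 103.84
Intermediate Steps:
g(F, X) = X - F (g(F, X) = (F + X) - 2*F = X - F)
-717/47461 + 19940/g(-113, 79) = -717/47461 + 19940/(79 - 1*(-113)) = -717*1/47461 + 19940/(79 + 113) = -717/47461 + 19940/192 = -717/47461 + 19940*(1/192) = -717/47461 + 4985/48 = 236558669/2278128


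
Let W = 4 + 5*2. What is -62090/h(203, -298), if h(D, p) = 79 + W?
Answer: -62090/93 ≈ -667.63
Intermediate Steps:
W = 14 (W = 4 + 10 = 14)
h(D, p) = 93 (h(D, p) = 79 + 14 = 93)
-62090/h(203, -298) = -62090/93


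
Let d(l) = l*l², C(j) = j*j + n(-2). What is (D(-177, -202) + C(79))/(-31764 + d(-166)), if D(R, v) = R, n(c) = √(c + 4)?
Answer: -1516/1151515 - √2/4606060 ≈ -0.0013168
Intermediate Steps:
n(c) = √(4 + c)
C(j) = √2 + j² (C(j) = j*j + √(4 - 2) = j² + √2 = √2 + j²)
d(l) = l³
(D(-177, -202) + C(79))/(-31764 + d(-166)) = (-177 + (√2 + 79²))/(-31764 + (-166)³) = (-177 + (√2 + 6241))/(-31764 - 4574296) = (-177 + (6241 + √2))/(-4606060) = (6064 + √2)*(-1/4606060) = -1516/1151515 - √2/4606060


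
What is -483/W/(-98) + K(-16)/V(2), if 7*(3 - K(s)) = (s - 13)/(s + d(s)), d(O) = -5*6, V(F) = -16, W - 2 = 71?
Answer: -43009/376096 ≈ -0.11436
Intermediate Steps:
W = 73 (W = 2 + 71 = 73)
d(O) = -30
K(s) = 3 - (-13 + s)/(7*(-30 + s)) (K(s) = 3 - (s - 13)/(7*(s - 30)) = 3 - (-13 + s)/(7*(-30 + s)))
-483/W/(-98) + K(-16)/V(2) = -483/73/(-98) + ((-617 + 20*(-16))/(7*(-30 - 16)))/(-16) = -483*1/73*(-1/98) + ((1/7)*(-617 - 320)/(-46))*(-1/16) = -483/73*(-1/98) + ((1/7)*(-1/46)*(-937))*(-1/16) = 69/1022 + (937/322)*(-1/16) = 69/1022 - 937/5152 = -43009/376096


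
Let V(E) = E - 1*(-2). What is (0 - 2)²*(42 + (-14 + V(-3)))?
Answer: 108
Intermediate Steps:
V(E) = 2 + E (V(E) = E + 2 = 2 + E)
(0 - 2)²*(42 + (-14 + V(-3))) = (0 - 2)²*(42 + (-14 + (2 - 3))) = (-2)²*(42 + (-14 - 1)) = 4*(42 - 15) = 4*27 = 108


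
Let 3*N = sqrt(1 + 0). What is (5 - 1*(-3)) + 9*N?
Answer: 11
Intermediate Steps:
N = 1/3 (N = sqrt(1 + 0)/3 = sqrt(1)/3 = (1/3)*1 = 1/3 ≈ 0.33333)
(5 - 1*(-3)) + 9*N = (5 - 1*(-3)) + 9*(1/3) = (5 + 3) + 3 = 8 + 3 = 11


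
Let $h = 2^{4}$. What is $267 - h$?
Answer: $251$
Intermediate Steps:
$h = 16$
$267 - h = 267 - 16 = 251$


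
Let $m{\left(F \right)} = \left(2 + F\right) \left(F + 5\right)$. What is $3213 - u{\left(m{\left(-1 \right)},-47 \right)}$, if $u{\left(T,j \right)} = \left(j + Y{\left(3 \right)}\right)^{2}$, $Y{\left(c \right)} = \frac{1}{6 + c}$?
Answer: $\frac{82169}{81} \approx 1014.4$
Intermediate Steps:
$m{\left(F \right)} = \left(2 + F\right) \left(5 + F\right)$
$u{\left(T,j \right)} = \left(\frac{1}{9} + j\right)^{2}$ ($u{\left(T,j \right)} = \left(j + \frac{1}{6 + 3}\right)^{2} = \left(j + \frac{1}{9}\right)^{2} = \left(\frac{1}{9} + j\right)^{2}$)
$3213 - u{\left(m{\left(-1 \right)},-47 \right)} = 3213 - \frac{\left(1 + 9 \left(-47\right)\right)^{2}}{81} = 3213 - \frac{\left(1 - 423\right)^{2}}{81} = 3213 - \frac{\left(-422\right)^{2}}{81} = 3213 - \frac{1}{81} \cdot 178084 = 3213 - \frac{178084}{81} = \frac{82169}{81}$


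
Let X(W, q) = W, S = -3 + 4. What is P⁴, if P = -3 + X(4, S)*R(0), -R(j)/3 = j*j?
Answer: 81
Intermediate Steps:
S = 1
R(j) = -3*j² (R(j) = -3*j*j = -3*j²)
P = -3 (P = -3 + 4*(-3*0²) = -3 + 4*(-3*0) = -3 + 4*0 = -3 + 0 = -3)
P⁴ = (-3)⁴ = 81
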